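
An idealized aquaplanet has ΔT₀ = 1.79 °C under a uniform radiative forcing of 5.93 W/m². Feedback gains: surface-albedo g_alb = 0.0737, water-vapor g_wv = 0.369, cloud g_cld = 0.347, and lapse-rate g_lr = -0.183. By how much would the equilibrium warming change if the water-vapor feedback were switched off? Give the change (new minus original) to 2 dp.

-2.20 °C

Original: g = 0.6067, ΔT = 1.79/(1−0.6067) = 4.5512 °C.
Without water-vapor: g' = 0.2377, ΔT' = 1.79/(1−0.2377) = 2.3482 °C.
Change = 2.3482 − 4.5512 = -2.20 °C.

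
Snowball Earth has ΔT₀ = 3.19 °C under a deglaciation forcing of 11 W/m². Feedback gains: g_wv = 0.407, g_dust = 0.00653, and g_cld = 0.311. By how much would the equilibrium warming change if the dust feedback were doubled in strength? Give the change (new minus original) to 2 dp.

0.28 °C

Original: g = 0.72453, ΔT = 3.19/(1−0.72453) = 11.5802 °C.
With doubled dust: g' = 0.73106, ΔT' = 3.19/(1−0.73106) = 11.8614 °C.
Change = 11.8614 − 11.5802 = 0.28 °C.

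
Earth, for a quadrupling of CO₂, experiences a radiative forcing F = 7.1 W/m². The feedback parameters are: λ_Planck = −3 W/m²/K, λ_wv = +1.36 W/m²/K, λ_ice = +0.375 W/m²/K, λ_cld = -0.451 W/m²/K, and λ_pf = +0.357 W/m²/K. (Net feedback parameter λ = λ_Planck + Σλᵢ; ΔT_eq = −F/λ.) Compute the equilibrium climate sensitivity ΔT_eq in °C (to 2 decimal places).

5.22 °C

Net feedback parameter λ = (−3) + (+1.36) + (+0.375) + (-0.451) + (+0.357) = -1.359 W/m²/K.
ΔT = −F/λ = −7.1/(-1.359) = 5.22 °C.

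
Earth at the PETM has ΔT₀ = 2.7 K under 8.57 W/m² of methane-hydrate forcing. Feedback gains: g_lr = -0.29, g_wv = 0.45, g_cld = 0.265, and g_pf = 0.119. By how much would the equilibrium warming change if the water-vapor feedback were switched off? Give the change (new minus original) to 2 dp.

-2.94 K

Original: g = 0.544, ΔT = 2.7/(1−0.544) = 5.9211 K.
Without water-vapor: g' = 0.094, ΔT' = 2.7/(1−0.094) = 2.9801 K.
Change = 2.9801 − 5.9211 = -2.94 K.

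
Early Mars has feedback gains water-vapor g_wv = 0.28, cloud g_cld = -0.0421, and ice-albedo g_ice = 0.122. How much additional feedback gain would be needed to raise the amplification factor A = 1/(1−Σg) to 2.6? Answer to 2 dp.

0.26

Current total gain = 0.3599.
Target gain for A = 2.6: g* = 1 − 1/2.6 = 0.6154.
Additional gain needed = 0.6154 − 0.3599 = 0.26.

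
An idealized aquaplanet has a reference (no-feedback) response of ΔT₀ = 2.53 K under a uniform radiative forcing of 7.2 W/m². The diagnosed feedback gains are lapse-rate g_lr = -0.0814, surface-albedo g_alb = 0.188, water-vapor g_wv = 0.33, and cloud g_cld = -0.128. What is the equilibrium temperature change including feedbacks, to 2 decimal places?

Total gain g = -0.0814 + 0.188 + 0.33 − 0.128 = 0.3086.
Amplification A = 1/(1 − 0.3086) = 1.446.
ΔT = 2.53 × 1.446 = 3.66 K.

3.66 K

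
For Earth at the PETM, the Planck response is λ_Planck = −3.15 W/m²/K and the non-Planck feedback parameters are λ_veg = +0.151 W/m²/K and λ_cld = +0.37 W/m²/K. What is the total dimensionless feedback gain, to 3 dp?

0.165

Convert to gains: g_veg = 0.151/3.15 = 0.04794; g_cld = 0.37/3.15 = 0.1175.
Total gain g = 0.16544.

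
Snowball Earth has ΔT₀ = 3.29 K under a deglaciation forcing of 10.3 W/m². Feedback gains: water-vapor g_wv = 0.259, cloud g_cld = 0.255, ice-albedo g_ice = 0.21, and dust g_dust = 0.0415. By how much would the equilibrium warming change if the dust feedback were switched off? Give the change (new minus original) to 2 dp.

Original: g = 0.7655, ΔT = 3.29/(1−0.7655) = 14.0299 K.
Without dust: g' = 0.724, ΔT' = 3.29/(1−0.724) = 11.9203 K.
Change = 11.9203 − 14.0299 = -2.11 K.

-2.11 K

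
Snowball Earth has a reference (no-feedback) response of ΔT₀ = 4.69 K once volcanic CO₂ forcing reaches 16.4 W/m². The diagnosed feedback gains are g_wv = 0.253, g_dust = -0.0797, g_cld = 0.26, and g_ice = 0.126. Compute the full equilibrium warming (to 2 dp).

Total gain g = 0.253 − 0.0797 + 0.26 + 0.126 = 0.5593.
Amplification A = 1/(1 − 0.5593) = 2.269.
ΔT = 4.69 × 2.269 = 10.64 K.

10.64 K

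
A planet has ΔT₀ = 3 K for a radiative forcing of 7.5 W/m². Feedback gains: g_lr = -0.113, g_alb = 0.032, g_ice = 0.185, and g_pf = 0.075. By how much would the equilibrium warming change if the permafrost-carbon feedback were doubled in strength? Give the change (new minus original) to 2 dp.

Original: g = 0.179, ΔT = 3/(1−0.179) = 3.6541 K.
With doubled permafrost-carbon: g' = 0.254, ΔT' = 3/(1−0.254) = 4.0214 K.
Change = 4.0214 − 3.6541 = 0.37 K.

0.37 K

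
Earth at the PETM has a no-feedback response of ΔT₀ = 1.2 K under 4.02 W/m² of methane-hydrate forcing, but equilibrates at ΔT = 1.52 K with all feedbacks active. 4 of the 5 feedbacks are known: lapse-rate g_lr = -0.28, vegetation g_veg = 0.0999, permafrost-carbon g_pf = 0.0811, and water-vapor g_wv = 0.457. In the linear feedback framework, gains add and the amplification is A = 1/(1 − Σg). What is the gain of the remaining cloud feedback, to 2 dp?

Amplification A = ΔT/ΔT₀ = 1.52/1.2 = 1.267.
Total gain g = 1 − 1/A = 1 − 1/1.267 = 0.2107.
Known gains sum to -0.28 + 0.0999 + 0.0811 + 0.457 = 0.358.
g_cld = 0.2107 − 0.358 = -0.15.

-0.15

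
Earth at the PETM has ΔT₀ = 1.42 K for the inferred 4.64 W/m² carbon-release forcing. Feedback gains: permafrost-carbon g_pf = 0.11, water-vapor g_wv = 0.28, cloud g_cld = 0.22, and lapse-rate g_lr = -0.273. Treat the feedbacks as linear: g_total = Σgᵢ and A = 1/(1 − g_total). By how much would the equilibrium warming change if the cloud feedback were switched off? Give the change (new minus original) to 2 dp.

Original: g = 0.337, ΔT = 1.42/(1−0.337) = 2.1418 K.
Without cloud: g' = 0.117, ΔT' = 1.42/(1−0.117) = 1.6082 K.
Change = 1.6082 − 2.1418 = -0.53 K.

-0.53 K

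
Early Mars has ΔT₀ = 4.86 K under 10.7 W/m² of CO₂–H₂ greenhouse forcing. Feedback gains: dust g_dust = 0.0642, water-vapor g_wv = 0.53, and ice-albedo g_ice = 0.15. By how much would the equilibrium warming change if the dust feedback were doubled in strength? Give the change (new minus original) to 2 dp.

6.37 K

Original: g = 0.7442, ΔT = 4.86/(1−0.7442) = 18.9992 K.
With doubled dust: g' = 0.8084, ΔT' = 4.86/(1−0.8084) = 25.3653 K.
Change = 25.3653 − 18.9992 = 6.37 K.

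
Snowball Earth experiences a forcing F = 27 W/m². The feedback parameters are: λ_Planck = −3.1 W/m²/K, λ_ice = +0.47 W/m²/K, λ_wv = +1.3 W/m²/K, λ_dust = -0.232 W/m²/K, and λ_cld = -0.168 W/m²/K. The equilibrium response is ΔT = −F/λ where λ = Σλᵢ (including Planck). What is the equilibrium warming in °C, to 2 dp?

15.61 °C

Net feedback parameter λ = (−3.1) + (+0.47) + (+1.3) + (-0.232) + (-0.168) = -1.73 W/m²/K.
ΔT = −F/λ = −27/(-1.73) = 15.61 °C.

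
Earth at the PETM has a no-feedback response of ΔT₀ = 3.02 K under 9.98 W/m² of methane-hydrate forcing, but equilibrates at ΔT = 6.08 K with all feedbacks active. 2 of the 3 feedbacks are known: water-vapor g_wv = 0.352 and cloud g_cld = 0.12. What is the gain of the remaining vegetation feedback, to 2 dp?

0.03

Amplification A = ΔT/ΔT₀ = 6.08/3.02 = 2.013.
Total gain g = 1 − 1/A = 1 − 1/2.013 = 0.5032.
Known gains sum to 0.352 + 0.12 = 0.472.
g_veg = 0.5032 − 0.472 = 0.03.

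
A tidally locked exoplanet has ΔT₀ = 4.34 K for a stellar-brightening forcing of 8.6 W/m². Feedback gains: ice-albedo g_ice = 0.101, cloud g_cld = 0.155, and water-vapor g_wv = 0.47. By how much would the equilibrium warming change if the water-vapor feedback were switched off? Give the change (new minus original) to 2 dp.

Original: g = 0.726, ΔT = 4.34/(1−0.726) = 15.8394 K.
Without water-vapor: g' = 0.256, ΔT' = 4.34/(1−0.256) = 5.8333 K.
Change = 5.8333 − 15.8394 = -10.01 K.

-10.01 K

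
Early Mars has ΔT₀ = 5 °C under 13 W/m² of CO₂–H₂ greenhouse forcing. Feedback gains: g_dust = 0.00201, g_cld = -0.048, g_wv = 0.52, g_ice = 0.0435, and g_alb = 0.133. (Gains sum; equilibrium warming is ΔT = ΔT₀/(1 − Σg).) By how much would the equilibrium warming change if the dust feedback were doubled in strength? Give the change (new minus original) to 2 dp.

Original: g = 0.65051, ΔT = 5/(1−0.65051) = 14.3066 °C.
With doubled dust: g' = 0.65252, ΔT' = 5/(1−0.65252) = 14.3893 °C.
Change = 14.3893 − 14.3066 = 0.08 °C.

0.08 °C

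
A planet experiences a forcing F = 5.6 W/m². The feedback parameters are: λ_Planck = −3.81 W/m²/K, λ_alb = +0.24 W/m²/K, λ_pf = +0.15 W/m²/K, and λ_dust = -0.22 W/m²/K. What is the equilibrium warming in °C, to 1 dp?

1.5 °C

Net feedback parameter λ = (−3.81) + (+0.24) + (+0.15) + (-0.22) = -3.64 W/m²/K.
ΔT = −F/λ = −5.6/(-3.64) = 1.5 °C.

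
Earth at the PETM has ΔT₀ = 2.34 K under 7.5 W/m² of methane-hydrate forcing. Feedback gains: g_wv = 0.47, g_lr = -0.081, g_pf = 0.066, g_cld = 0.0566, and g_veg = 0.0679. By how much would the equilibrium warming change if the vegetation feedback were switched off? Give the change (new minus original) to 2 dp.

Original: g = 0.5795, ΔT = 2.34/(1−0.5795) = 5.5648 K.
Without vegetation: g' = 0.5116, ΔT' = 2.34/(1−0.5116) = 4.7912 K.
Change = 4.7912 − 5.5648 = -0.77 K.

-0.77 K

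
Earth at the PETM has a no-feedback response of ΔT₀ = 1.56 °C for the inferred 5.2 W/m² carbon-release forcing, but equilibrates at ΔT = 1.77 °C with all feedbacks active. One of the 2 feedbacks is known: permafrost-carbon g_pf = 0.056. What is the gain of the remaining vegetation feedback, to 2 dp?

0.06

Amplification A = ΔT/ΔT₀ = 1.77/1.56 = 1.135.
Total gain g = 1 − 1/A = 1 − 1/1.135 = 0.1189.
The known gain is 0.056.
g_veg = 0.1189 − 0.056 = 0.06.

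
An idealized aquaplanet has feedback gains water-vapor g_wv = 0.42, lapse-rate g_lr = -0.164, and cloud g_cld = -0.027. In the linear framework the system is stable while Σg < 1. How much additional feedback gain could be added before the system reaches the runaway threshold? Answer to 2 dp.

0.77

Current total gain = 0.42 − 0.164 − 0.027 = 0.229.
Margin to runaway = 1 − 0.229 = 0.77.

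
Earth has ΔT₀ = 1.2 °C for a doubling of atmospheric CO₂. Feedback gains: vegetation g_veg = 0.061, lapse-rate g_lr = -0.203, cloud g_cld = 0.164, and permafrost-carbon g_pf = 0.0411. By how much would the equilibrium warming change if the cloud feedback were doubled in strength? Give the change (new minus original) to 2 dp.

Original: g = 0.0631, ΔT = 1.2/(1−0.0631) = 1.2808 °C.
With doubled cloud: g' = 0.2271, ΔT' = 1.2/(1−0.2271) = 1.5526 °C.
Change = 1.5526 − 1.2808 = 0.27 °C.

0.27 °C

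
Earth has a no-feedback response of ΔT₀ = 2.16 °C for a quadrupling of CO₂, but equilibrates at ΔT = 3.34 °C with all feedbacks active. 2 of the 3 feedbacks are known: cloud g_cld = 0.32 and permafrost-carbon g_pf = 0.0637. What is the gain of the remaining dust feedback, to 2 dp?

Amplification A = ΔT/ΔT₀ = 3.34/2.16 = 1.546.
Total gain g = 1 − 1/A = 1 − 1/1.546 = 0.3532.
Known gains sum to 0.32 + 0.0637 = 0.3837.
g_dust = 0.3532 − 0.3837 = -0.03.

-0.03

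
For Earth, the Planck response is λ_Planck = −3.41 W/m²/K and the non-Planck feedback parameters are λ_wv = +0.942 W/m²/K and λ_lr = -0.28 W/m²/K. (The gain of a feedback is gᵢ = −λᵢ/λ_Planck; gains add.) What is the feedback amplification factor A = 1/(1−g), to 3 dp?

Convert to gains: g_wv = 0.942/3.41 = 0.2762; g_lr = -0.28/3.41 = -0.08211.
Total gain g = 0.19409.
A = 1/(1 − 0.19409) = 1.241.

1.241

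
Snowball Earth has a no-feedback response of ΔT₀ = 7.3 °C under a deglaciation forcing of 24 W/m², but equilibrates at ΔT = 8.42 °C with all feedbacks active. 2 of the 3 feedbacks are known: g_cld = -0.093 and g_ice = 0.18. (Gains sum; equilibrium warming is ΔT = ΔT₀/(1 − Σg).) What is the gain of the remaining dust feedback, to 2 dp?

Amplification A = ΔT/ΔT₀ = 8.42/7.3 = 1.153.
Total gain g = 1 − 1/A = 1 − 1/1.153 = 0.1327.
Known gains sum to -0.093 + 0.18 = 0.087.
g_dust = 0.1327 − 0.087 = 0.05.

0.05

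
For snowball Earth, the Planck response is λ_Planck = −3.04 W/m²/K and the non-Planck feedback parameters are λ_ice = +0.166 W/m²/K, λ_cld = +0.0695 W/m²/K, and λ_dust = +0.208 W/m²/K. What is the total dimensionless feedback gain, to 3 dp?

0.146

Convert to gains: g_ice = 0.166/3.04 = 0.05461; g_cld = 0.0695/3.04 = 0.02286; g_dust = 0.208/3.04 = 0.06842.
Total gain g = 0.14589.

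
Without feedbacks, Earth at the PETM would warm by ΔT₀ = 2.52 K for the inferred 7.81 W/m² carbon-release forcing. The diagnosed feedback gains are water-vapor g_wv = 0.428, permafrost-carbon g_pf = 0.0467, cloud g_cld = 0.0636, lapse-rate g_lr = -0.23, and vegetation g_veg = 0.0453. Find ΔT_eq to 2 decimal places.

3.90 K

Total gain g = 0.428 + 0.0467 + 0.0636 − 0.23 + 0.0453 = 0.3536.
Amplification A = 1/(1 − 0.3536) = 1.547.
ΔT = 2.52 × 1.547 = 3.90 K.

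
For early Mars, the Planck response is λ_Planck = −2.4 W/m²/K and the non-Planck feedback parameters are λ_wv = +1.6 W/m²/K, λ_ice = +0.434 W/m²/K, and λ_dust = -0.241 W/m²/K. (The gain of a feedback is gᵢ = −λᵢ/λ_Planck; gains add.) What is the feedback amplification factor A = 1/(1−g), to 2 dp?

3.95

Convert to gains: g_wv = 1.6/2.4 = 0.6667; g_ice = 0.434/2.4 = 0.1808; g_dust = -0.241/2.4 = -0.1004.
Total gain g = 0.7471.
A = 1/(1 − 0.7471) = 3.95.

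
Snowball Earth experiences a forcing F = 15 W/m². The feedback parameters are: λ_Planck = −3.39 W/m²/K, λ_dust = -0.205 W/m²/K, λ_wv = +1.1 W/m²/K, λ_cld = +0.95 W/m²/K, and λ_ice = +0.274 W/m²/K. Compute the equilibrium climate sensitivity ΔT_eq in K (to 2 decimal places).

Net feedback parameter λ = (−3.39) + (-0.205) + (+1.1) + (+0.95) + (+0.274) = -1.271 W/m²/K.
ΔT = −F/λ = −15/(-1.271) = 11.80 K.

11.80 K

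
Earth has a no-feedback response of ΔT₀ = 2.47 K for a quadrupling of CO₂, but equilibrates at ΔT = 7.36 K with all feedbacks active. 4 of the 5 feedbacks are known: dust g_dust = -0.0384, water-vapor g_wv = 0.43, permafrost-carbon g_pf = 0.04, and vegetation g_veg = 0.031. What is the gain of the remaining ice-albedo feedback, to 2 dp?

0.20

Amplification A = ΔT/ΔT₀ = 7.36/2.47 = 2.98.
Total gain g = 1 − 1/A = 1 − 1/2.98 = 0.6644.
Known gains sum to -0.0384 + 0.43 + 0.04 + 0.031 = 0.4626.
g_ice = 0.6644 − 0.4626 = 0.20.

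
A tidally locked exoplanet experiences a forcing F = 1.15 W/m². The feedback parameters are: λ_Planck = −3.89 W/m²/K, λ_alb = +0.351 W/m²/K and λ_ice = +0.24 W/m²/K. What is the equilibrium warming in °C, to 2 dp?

0.35 °C

Net feedback parameter λ = (−3.89) + (+0.351) + (+0.24) = -3.299 W/m²/K.
ΔT = −F/λ = −1.15/(-3.299) = 0.35 °C.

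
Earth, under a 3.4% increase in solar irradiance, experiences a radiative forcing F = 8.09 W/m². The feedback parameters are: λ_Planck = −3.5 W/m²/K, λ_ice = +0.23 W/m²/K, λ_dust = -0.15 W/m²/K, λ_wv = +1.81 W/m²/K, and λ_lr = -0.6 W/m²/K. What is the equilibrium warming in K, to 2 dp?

3.66 K

Net feedback parameter λ = (−3.5) + (+0.23) + (-0.15) + (+1.81) + (-0.6) = -2.21 W/m²/K.
ΔT = −F/λ = −8.09/(-2.21) = 3.66 K.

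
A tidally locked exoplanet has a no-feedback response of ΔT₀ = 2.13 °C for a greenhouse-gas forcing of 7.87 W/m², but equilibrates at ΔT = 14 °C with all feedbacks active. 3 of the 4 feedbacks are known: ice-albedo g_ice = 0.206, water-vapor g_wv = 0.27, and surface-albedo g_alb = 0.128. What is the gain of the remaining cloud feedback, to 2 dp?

0.24

Amplification A = ΔT/ΔT₀ = 14/2.13 = 6.573.
Total gain g = 1 − 1/A = 1 − 1/6.573 = 0.8479.
Known gains sum to 0.206 + 0.27 + 0.128 = 0.604.
g_cld = 0.8479 − 0.604 = 0.24.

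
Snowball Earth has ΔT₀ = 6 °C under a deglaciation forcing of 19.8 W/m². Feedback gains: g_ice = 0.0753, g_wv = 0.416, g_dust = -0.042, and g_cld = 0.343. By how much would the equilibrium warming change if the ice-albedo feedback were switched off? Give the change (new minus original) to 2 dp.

-7.69 °C

Original: g = 0.7923, ΔT = 6/(1−0.7923) = 28.8878 °C.
Without ice-albedo: g' = 0.717, ΔT' = 6/(1−0.717) = 21.2014 °C.
Change = 21.2014 − 28.8878 = -7.69 °C.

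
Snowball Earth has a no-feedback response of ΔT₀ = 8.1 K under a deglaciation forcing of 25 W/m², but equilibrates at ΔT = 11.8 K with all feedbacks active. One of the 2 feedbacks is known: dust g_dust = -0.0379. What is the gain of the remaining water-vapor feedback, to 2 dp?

0.35

Amplification A = ΔT/ΔT₀ = 11.8/8.1 = 1.457.
Total gain g = 1 − 1/A = 1 − 1/1.457 = 0.3137.
The known gain is -0.0379.
g_wv = 0.3137 + 0.0379 = 0.35.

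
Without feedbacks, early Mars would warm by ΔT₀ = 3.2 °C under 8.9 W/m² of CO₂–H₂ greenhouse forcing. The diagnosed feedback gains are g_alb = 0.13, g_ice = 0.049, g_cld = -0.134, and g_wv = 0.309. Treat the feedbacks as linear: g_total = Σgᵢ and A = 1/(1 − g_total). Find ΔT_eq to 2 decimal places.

4.95 °C

Total gain g = 0.13 + 0.049 − 0.134 + 0.309 = 0.354.
Amplification A = 1/(1 − 0.354) = 1.548.
ΔT = 3.2 × 1.548 = 4.95 °C.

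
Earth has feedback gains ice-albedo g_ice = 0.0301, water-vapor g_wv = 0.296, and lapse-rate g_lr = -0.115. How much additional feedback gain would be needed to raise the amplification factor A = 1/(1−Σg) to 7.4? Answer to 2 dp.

0.65

Current total gain = 0.2111.
Target gain for A = 7.4: g* = 1 − 1/7.4 = 0.8649.
Additional gain needed = 0.8649 − 0.2111 = 0.65.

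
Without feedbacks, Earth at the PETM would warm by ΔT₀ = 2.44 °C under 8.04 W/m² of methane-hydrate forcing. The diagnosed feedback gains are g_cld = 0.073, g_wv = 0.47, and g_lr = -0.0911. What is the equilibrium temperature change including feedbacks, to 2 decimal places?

Total gain g = 0.073 + 0.47 − 0.0911 = 0.4519.
Amplification A = 1/(1 − 0.4519) = 1.824.
ΔT = 2.44 × 1.824 = 4.45 °C.

4.45 °C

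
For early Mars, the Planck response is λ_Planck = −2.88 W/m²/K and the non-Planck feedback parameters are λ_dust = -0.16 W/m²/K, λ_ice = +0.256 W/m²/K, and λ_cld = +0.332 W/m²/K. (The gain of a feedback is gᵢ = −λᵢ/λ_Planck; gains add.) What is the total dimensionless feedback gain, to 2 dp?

0.15

Convert to gains: g_dust = -0.16/2.88 = -0.05556; g_ice = 0.256/2.88 = 0.08889; g_cld = 0.332/2.88 = 0.1153.
Total gain g = 0.14863.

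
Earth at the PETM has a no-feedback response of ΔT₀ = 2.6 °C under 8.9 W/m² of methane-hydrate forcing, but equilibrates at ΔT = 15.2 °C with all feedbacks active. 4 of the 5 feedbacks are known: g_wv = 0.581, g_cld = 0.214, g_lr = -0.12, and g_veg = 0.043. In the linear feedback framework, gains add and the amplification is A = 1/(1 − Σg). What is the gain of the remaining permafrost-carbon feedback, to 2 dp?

0.11

Amplification A = ΔT/ΔT₀ = 15.2/2.6 = 5.846.
Total gain g = 1 − 1/A = 1 − 1/5.846 = 0.8289.
Known gains sum to 0.581 + 0.214 − 0.12 + 0.043 = 0.718.
g_pf = 0.8289 − 0.718 = 0.11.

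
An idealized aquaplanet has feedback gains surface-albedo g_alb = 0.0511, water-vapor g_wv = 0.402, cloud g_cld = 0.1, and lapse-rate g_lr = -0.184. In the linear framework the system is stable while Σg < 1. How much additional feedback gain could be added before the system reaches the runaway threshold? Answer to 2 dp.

Current total gain = 0.0511 + 0.402 + 0.1 − 0.184 = 0.3691.
Margin to runaway = 1 − 0.3691 = 0.63.

0.63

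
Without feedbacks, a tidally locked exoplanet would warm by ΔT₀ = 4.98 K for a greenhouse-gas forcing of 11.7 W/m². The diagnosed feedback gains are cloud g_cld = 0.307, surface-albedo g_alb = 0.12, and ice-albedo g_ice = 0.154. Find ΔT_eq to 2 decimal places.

Total gain g = 0.307 + 0.12 + 0.154 = 0.581.
Amplification A = 1/(1 − 0.581) = 2.387.
ΔT = 4.98 × 2.387 = 11.89 K.

11.89 K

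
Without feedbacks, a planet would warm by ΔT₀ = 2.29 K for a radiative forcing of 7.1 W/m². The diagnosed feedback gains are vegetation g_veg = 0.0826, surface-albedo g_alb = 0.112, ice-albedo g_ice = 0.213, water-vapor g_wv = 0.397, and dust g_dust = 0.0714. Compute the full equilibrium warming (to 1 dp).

Total gain g = 0.0826 + 0.112 + 0.213 + 0.397 + 0.0714 = 0.876.
Amplification A = 1/(1 − 0.876) = 8.065.
ΔT = 2.29 × 8.065 = 18.5 K.

18.5 K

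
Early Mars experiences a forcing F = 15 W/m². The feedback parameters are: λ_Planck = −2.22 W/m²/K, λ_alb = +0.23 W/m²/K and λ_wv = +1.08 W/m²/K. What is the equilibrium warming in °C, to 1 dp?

16.5 °C

Net feedback parameter λ = (−2.22) + (+0.23) + (+1.08) = -0.91 W/m²/K.
ΔT = −F/λ = −15/(-0.91) = 16.5 °C.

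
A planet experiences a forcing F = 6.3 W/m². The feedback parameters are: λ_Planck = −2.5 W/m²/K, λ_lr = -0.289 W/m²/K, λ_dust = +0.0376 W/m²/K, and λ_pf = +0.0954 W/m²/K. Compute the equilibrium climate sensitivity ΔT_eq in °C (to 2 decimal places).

2.37 °C

Net feedback parameter λ = (−2.5) + (-0.289) + (+0.0376) + (+0.0954) = -2.656 W/m²/K.
ΔT = −F/λ = −6.3/(-2.656) = 2.37 °C.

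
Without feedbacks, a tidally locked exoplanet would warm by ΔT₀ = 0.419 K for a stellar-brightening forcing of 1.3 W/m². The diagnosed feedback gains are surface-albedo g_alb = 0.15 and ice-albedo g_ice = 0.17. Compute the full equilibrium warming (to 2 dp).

Total gain g = 0.15 + 0.17 = 0.32.
Amplification A = 1/(1 − 0.32) = 1.471.
ΔT = 0.419 × 1.471 = 0.62 K.

0.62 K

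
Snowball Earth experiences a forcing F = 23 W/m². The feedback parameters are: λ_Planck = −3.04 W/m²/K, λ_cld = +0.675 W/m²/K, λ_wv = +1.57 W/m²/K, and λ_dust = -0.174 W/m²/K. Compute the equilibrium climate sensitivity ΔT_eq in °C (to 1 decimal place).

23.7 °C

Net feedback parameter λ = (−3.04) + (+0.675) + (+1.57) + (-0.174) = -0.969 W/m²/K.
ΔT = −F/λ = −23/(-0.969) = 23.7 °C.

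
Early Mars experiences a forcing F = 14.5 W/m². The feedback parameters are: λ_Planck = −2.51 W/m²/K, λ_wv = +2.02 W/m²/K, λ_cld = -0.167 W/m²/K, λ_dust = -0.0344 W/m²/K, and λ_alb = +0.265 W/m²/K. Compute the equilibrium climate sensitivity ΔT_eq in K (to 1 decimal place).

34.0 K

Net feedback parameter λ = (−2.51) + (+2.02) + (-0.167) + (-0.0344) + (+0.265) = -0.4264 W/m²/K.
ΔT = −F/λ = −14.5/(-0.4264) = 34.0 K.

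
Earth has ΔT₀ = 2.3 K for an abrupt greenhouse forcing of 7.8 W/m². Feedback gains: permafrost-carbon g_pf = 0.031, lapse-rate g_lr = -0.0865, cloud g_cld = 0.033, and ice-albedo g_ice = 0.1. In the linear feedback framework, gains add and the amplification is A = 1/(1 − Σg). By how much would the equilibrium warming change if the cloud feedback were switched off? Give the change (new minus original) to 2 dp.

-0.09 K

Original: g = 0.0775, ΔT = 2.3/(1−0.0775) = 2.4932 K.
Without cloud: g' = 0.0445, ΔT' = 2.3/(1−0.0445) = 2.4071 K.
Change = 2.4071 − 2.4932 = -0.09 K.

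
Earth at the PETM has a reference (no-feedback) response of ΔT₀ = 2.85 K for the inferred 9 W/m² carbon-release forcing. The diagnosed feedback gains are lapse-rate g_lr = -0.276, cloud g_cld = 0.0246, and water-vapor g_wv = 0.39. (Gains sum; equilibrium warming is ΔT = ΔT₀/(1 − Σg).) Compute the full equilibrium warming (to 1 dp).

3.3 K

Total gain g = -0.276 + 0.0246 + 0.39 = 0.1386.
Amplification A = 1/(1 − 0.1386) = 1.161.
ΔT = 2.85 × 1.161 = 3.3 K.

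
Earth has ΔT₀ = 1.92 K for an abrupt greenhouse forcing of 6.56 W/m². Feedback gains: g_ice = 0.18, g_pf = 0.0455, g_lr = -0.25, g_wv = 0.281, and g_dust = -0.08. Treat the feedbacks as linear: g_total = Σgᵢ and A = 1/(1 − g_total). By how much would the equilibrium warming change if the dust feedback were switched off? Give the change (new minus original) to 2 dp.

0.25 K

Original: g = 0.1765, ΔT = 1.92/(1−0.1765) = 2.3315 K.
Without dust: g' = 0.2565, ΔT' = 1.92/(1−0.2565) = 2.5824 K.
Change = 2.5824 − 2.3315 = 0.25 K.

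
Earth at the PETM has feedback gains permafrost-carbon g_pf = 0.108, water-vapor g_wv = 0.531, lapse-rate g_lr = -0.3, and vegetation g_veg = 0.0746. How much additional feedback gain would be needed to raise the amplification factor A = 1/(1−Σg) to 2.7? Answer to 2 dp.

0.22

Current total gain = 0.4136.
Target gain for A = 2.7: g* = 1 − 1/2.7 = 0.6296.
Additional gain needed = 0.6296 − 0.4136 = 0.22.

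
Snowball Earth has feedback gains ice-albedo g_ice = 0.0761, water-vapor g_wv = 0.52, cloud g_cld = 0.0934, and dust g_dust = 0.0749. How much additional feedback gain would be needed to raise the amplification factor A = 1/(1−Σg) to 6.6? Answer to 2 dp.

Current total gain = 0.7644.
Target gain for A = 6.6: g* = 1 − 1/6.6 = 0.8485.
Additional gain needed = 0.8485 − 0.7644 = 0.08.

0.08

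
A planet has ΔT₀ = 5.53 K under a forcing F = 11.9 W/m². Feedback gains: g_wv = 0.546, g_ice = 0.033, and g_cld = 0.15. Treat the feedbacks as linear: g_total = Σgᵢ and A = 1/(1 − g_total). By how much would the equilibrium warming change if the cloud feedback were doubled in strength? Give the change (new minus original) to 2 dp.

Original: g = 0.729, ΔT = 5.53/(1−0.729) = 20.4059 K.
With doubled cloud: g' = 0.879, ΔT' = 5.53/(1−0.879) = 45.7025 K.
Change = 45.7025 − 20.4059 = 25.30 K.

25.30 K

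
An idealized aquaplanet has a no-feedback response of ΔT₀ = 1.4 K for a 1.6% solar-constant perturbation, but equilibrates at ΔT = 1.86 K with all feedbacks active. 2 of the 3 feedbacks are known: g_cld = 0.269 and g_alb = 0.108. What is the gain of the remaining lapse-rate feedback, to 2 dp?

-0.13

Amplification A = ΔT/ΔT₀ = 1.86/1.4 = 1.329.
Total gain g = 1 − 1/A = 1 − 1/1.329 = 0.2476.
Known gains sum to 0.269 + 0.108 = 0.377.
g_lr = 0.2476 − 0.377 = -0.13.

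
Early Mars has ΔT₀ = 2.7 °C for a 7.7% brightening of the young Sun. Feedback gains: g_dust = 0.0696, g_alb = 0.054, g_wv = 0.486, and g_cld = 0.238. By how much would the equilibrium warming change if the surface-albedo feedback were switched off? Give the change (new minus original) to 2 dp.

-4.64 °C

Original: g = 0.8476, ΔT = 2.7/(1−0.8476) = 17.7165 °C.
Without surface-albedo: g' = 0.7936, ΔT' = 2.7/(1−0.7936) = 13.0814 °C.
Change = 13.0814 − 17.7165 = -4.64 °C.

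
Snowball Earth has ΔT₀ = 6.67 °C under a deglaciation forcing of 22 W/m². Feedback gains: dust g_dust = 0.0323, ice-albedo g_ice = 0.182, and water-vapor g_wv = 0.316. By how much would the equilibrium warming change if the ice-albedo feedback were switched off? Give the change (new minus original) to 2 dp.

Original: g = 0.5303, ΔT = 6.67/(1−0.5303) = 14.2006 °C.
Without ice-albedo: g' = 0.3483, ΔT' = 6.67/(1−0.3483) = 10.2348 °C.
Change = 10.2348 − 14.2006 = -3.97 °C.

-3.97 °C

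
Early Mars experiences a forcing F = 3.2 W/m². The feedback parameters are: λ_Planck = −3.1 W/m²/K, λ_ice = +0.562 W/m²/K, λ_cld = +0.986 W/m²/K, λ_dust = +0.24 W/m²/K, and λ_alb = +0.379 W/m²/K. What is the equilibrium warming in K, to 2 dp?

3.43 K

Net feedback parameter λ = (−3.1) + (+0.562) + (+0.986) + (+0.24) + (+0.379) = -0.933 W/m²/K.
ΔT = −F/λ = −3.2/(-0.933) = 3.43 K.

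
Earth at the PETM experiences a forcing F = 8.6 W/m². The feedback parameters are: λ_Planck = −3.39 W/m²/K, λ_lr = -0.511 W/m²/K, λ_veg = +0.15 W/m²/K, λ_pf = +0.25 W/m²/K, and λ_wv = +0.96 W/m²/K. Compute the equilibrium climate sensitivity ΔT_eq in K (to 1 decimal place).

3.4 K

Net feedback parameter λ = (−3.39) + (-0.511) + (+0.15) + (+0.25) + (+0.96) = -2.541 W/m²/K.
ΔT = −F/λ = −8.6/(-2.541) = 3.4 K.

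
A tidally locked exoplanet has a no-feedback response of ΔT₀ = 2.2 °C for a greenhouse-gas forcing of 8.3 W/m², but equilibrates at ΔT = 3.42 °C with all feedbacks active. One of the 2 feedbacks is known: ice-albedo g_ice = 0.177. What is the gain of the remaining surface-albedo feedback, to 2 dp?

Amplification A = ΔT/ΔT₀ = 3.42/2.2 = 1.555.
Total gain g = 1 − 1/A = 1 − 1/1.555 = 0.3569.
The known gain is 0.177.
g_alb = 0.3569 − 0.177 = 0.18.

0.18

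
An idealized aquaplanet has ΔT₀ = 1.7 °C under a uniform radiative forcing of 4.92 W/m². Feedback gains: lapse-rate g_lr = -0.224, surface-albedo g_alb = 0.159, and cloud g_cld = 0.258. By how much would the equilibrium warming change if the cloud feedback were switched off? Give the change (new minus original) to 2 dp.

Original: g = 0.193, ΔT = 1.7/(1−0.193) = 2.1066 °C.
Without cloud: g' = -0.065, ΔT' = 1.7/(1+0.065) = 1.5962 °C.
Change = 1.5962 − 2.1066 = -0.51 °C.

-0.51 °C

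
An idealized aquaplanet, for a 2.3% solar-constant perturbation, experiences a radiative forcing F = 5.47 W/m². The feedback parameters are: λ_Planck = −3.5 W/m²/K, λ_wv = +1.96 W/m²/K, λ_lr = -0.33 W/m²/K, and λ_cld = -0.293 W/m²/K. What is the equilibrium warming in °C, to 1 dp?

2.5 °C

Net feedback parameter λ = (−3.5) + (+1.96) + (-0.33) + (-0.293) = -2.163 W/m²/K.
ΔT = −F/λ = −5.47/(-2.163) = 2.5 °C.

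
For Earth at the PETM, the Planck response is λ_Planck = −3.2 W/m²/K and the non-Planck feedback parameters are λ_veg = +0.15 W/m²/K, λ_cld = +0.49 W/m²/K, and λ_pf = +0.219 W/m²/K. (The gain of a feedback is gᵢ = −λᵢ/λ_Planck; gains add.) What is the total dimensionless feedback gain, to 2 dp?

Convert to gains: g_veg = 0.15/3.2 = 0.04687; g_cld = 0.49/3.2 = 0.1531; g_pf = 0.219/3.2 = 0.06844.
Total gain g = 0.26841.

0.27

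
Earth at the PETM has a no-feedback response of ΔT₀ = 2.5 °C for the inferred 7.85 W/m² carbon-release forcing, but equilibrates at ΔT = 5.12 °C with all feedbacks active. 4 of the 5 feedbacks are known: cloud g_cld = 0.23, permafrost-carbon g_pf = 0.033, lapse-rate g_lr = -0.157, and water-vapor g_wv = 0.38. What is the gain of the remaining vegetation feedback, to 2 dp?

0.03

Amplification A = ΔT/ΔT₀ = 5.12/2.5 = 2.048.
Total gain g = 1 − 1/A = 1 − 1/2.048 = 0.5117.
Known gains sum to 0.23 + 0.033 − 0.157 + 0.38 = 0.486.
g_veg = 0.5117 − 0.486 = 0.03.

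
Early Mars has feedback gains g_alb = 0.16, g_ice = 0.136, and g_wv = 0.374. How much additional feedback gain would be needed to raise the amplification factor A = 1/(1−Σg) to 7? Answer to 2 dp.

0.19

Current total gain = 0.67.
Target gain for A = 7: g* = 1 − 1/7 = 0.8571.
Additional gain needed = 0.8571 − 0.67 = 0.19.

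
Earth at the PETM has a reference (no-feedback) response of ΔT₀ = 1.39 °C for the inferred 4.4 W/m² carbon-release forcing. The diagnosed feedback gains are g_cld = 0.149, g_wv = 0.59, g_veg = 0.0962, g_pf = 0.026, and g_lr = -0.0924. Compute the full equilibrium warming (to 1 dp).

Total gain g = 0.149 + 0.59 + 0.0962 + 0.026 − 0.0924 = 0.7688.
Amplification A = 1/(1 − 0.7688) = 4.325.
ΔT = 1.39 × 4.325 = 6.0 °C.

6.0 °C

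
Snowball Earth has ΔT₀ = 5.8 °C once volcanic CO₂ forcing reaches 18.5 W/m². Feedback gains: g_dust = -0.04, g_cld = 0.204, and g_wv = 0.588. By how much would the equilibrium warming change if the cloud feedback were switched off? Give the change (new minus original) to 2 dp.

-10.56 °C

Original: g = 0.752, ΔT = 5.8/(1−0.752) = 23.3871 °C.
Without cloud: g' = 0.548, ΔT' = 5.8/(1−0.548) = 12.8319 °C.
Change = 12.8319 − 23.3871 = -10.56 °C.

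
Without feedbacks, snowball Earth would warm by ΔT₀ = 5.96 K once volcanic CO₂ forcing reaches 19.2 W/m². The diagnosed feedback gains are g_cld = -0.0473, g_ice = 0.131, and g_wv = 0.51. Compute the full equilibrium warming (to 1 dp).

14.7 K

Total gain g = -0.0473 + 0.131 + 0.51 = 0.5937.
Amplification A = 1/(1 − 0.5937) = 2.461.
ΔT = 5.96 × 2.461 = 14.7 K.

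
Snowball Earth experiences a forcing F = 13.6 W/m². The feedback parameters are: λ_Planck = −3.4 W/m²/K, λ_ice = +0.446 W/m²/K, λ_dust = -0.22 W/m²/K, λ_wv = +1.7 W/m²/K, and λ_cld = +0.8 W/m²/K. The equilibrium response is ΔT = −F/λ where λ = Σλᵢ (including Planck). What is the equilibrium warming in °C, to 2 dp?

Net feedback parameter λ = (−3.4) + (+0.446) + (-0.22) + (+1.7) + (+0.8) = -0.674 W/m²/K.
ΔT = −F/λ = −13.6/(-0.674) = 20.18 °C.

20.18 °C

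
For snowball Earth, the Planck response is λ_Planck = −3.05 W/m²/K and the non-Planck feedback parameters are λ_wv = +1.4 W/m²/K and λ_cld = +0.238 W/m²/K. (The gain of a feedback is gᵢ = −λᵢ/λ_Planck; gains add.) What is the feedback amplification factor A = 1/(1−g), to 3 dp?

2.160

Convert to gains: g_wv = 1.4/3.05 = 0.459; g_cld = 0.238/3.05 = 0.07803.
Total gain g = 0.53703.
A = 1/(1 − 0.53703) = 2.160.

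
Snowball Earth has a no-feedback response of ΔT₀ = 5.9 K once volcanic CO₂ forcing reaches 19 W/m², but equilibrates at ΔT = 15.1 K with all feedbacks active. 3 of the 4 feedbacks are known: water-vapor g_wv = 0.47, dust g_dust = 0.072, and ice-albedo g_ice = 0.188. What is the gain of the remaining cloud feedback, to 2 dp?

-0.12

Amplification A = ΔT/ΔT₀ = 15.1/5.9 = 2.559.
Total gain g = 1 − 1/A = 1 − 1/2.559 = 0.6092.
Known gains sum to 0.47 + 0.072 + 0.188 = 0.73.
g_cld = 0.6092 − 0.73 = -0.12.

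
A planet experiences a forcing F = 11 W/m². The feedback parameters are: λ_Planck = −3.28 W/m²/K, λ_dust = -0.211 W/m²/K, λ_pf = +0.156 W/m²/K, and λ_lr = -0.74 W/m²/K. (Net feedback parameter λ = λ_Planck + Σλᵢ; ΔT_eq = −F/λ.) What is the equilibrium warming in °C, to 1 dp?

2.7 °C

Net feedback parameter λ = (−3.28) + (-0.211) + (+0.156) + (-0.74) = -4.075 W/m²/K.
ΔT = −F/λ = −11/(-4.075) = 2.7 °C.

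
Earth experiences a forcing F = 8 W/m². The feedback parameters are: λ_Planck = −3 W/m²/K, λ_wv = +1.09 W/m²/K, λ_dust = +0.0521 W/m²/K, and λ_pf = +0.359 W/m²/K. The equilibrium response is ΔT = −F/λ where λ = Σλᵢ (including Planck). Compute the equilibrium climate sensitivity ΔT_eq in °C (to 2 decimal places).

Net feedback parameter λ = (−3) + (+1.09) + (+0.0521) + (+0.359) = -1.4989 W/m²/K.
ΔT = −F/λ = −8/(-1.4989) = 5.34 °C.

5.34 °C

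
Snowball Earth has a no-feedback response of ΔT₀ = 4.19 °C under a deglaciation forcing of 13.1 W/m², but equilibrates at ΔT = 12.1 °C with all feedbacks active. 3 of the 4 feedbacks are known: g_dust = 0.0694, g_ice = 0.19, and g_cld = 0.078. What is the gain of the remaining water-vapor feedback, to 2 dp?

0.32

Amplification A = ΔT/ΔT₀ = 12.1/4.19 = 2.888.
Total gain g = 1 − 1/A = 1 − 1/2.888 = 0.6537.
Known gains sum to 0.0694 + 0.19 + 0.078 = 0.3374.
g_wv = 0.6537 − 0.3374 = 0.32.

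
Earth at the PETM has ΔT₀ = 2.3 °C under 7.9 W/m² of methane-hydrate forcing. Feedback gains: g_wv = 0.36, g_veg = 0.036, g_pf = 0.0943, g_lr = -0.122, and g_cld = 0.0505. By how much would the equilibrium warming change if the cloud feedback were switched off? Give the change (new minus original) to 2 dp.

Original: g = 0.4188, ΔT = 2.3/(1−0.4188) = 3.9573 °C.
Without cloud: g' = 0.3683, ΔT' = 2.3/(1−0.3683) = 3.6410 °C.
Change = 3.6410 − 3.9573 = -0.32 °C.

-0.32 °C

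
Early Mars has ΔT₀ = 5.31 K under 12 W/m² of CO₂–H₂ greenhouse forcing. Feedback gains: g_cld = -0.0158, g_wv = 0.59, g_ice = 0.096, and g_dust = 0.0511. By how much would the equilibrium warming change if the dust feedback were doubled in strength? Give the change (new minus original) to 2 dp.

Original: g = 0.7213, ΔT = 5.31/(1−0.7213) = 19.0527 K.
With doubled dust: g' = 0.7724, ΔT' = 5.31/(1−0.7724) = 23.3304 K.
Change = 23.3304 − 19.0527 = 4.28 K.

4.28 K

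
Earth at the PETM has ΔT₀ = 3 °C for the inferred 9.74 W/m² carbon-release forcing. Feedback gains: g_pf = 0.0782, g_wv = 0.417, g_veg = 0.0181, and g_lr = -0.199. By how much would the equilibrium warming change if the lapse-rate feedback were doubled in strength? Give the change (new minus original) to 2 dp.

Original: g = 0.3143, ΔT = 3/(1−0.3143) = 4.3751 °C.
With doubled lapse-rate: g' = 0.1153, ΔT' = 3/(1−0.1153) = 3.3910 °C.
Change = 3.3910 − 4.3751 = -0.98 °C.

-0.98 °C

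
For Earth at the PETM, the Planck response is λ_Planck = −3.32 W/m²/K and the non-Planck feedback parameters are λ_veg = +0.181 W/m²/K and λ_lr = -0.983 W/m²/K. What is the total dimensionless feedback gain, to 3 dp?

Convert to gains: g_veg = 0.181/3.32 = 0.05452; g_lr = -0.983/3.32 = -0.2961.
Total gain g = -0.24158.

-0.242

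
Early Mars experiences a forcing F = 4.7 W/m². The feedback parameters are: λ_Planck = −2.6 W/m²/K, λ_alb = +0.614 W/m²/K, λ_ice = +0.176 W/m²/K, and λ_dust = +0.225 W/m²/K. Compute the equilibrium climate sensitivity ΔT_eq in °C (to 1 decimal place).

Net feedback parameter λ = (−2.6) + (+0.614) + (+0.176) + (+0.225) = -1.585 W/m²/K.
ΔT = −F/λ = −4.7/(-1.585) = 3.0 °C.

3.0 °C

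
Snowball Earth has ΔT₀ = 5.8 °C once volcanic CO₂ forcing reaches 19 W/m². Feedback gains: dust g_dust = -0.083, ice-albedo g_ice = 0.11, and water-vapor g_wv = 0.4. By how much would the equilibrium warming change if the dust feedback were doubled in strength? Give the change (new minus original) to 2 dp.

Original: g = 0.427, ΔT = 5.8/(1−0.427) = 10.1222 °C.
With doubled dust: g' = 0.344, ΔT' = 5.8/(1−0.344) = 8.8415 °C.
Change = 8.8415 − 10.1222 = -1.28 °C.

-1.28 °C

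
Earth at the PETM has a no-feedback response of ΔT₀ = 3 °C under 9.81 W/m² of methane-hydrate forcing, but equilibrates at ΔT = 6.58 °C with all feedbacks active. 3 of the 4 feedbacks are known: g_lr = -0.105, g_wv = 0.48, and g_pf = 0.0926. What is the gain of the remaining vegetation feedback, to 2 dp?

0.08

Amplification A = ΔT/ΔT₀ = 6.58/3 = 2.193.
Total gain g = 1 − 1/A = 1 − 1/2.193 = 0.544.
Known gains sum to -0.105 + 0.48 + 0.0926 = 0.4676.
g_veg = 0.544 − 0.4676 = 0.08.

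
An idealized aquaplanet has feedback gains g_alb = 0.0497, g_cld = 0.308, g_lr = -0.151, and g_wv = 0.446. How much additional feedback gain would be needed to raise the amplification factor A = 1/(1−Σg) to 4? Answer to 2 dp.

Current total gain = 0.6527.
Target gain for A = 4: g* = 1 − 1/4 = 0.75.
Additional gain needed = 0.75 − 0.6527 = 0.10.

0.10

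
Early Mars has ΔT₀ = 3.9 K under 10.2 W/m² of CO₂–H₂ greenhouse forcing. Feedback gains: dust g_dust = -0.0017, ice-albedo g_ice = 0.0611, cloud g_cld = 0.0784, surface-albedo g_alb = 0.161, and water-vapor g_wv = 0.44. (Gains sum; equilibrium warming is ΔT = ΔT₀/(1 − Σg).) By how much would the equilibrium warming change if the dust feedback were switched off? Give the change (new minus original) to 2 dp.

Original: g = 0.7388, ΔT = 3.9/(1−0.7388) = 14.9311 K.
Without dust: g' = 0.7405, ΔT' = 3.9/(1−0.7405) = 15.0289 K.
Change = 15.0289 − 14.9311 = 0.10 K.

0.10 K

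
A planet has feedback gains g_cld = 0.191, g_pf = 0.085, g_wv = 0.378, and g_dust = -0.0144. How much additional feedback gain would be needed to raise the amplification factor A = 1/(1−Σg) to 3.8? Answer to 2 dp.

Current total gain = 0.6396.
Target gain for A = 3.8: g* = 1 − 1/3.8 = 0.7368.
Additional gain needed = 0.7368 − 0.6396 = 0.10.

0.10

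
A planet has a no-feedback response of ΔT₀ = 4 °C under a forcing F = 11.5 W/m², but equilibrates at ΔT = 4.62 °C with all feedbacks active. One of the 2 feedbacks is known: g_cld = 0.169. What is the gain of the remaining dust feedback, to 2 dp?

Amplification A = ΔT/ΔT₀ = 4.62/4 = 1.155.
Total gain g = 1 − 1/A = 1 − 1/1.155 = 0.1342.
The known gain is 0.169.
g_dust = 0.1342 − 0.169 = -0.03.

-0.03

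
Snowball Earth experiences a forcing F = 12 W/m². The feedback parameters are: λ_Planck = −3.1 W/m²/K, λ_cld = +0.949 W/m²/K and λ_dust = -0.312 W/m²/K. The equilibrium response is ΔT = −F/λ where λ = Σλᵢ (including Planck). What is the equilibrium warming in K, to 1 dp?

4.9 K

Net feedback parameter λ = (−3.1) + (+0.949) + (-0.312) = -2.463 W/m²/K.
ΔT = −F/λ = −12/(-2.463) = 4.9 K.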